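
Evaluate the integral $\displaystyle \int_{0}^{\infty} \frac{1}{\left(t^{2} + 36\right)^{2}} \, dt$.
$\frac{\pi}{864}$

Begin with the known result
$$J(a) = \int_{0}^{\infty} \frac{1}{a^{2} + t^{2}} \, dt = \frac{\pi}{2 a}.$$

Differentiating under the integral sign with respect to $a$,
$$\frac{dJ}{da} = \int_{0}^{\infty} - \frac{2 a}{\left(a^{2} + t^{2}\right)^{2}} \, dt = - \frac{\pi}{2 a^{2}},$$
so $\int_{0}^{\infty} \frac{1}{\left(a^{2} + t^{2}\right)^{2}} \, dt = \frac{\pi}{4 a^{3}}$.

Setting $a = 6$:
$$I = \frac{\pi}{864}.$$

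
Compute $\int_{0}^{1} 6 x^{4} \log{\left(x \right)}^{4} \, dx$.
$\frac{144}{3125}$

Begin with the known integral
$$J(a) = \int_{0}^{1} 6 x^{a} \, dx = \frac{6}{a + 1}.$$

Differentiating under the integral sign brings down a factor of $\ln x$:
$$\frac{dJ}{da} = \int_{0}^{1} 6 x^{a} \log{\left(x \right)} \, dx = - \frac{6}{\left(a + 1\right)^{2}}.$$

Repeating $4$ times in total — each differentiation brings down another $\ln x$ — gives
$$\frac{d^{4}J}{da^{4}} = \int_{0}^{1} 6 x^{a} \log{\left(x \right)}^{4} \, dx = \frac{144}{\left(a + 1\right)^{5}},$$
and the integrand here is exactly the target integrand, so $I = \frac{144}{\left(a + 1\right)^{5}}$.

Setting $a = 4$:
$$I = \frac{144}{3125}.$$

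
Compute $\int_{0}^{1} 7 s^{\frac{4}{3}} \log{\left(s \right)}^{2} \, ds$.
$\frac{54}{49}$

Start from the elementary integral
$$J(a) = \int_{0}^{1} 7 s^{a} \, ds = \frac{7}{a + 1}.$$

Differentiating under the integral sign brings down a factor of $\ln s$:
$$\frac{dJ}{da} = \int_{0}^{1} 7 s^{a} \log{\left(s \right)} \, ds = - \frac{7}{\left(a + 1\right)^{2}}.$$

Repeating twice in total — each differentiation brings down another $\ln s$ — gives
$$\frac{d^{2}J}{da^{2}} = \int_{0}^{1} 7 s^{a} \log{\left(s \right)}^{2} \, ds = \frac{14}{\left(a + 1\right)^{3}},$$
and the integrand here is exactly the target integrand, so $I = \frac{14}{\left(a + 1\right)^{3}}$.

Setting $a = \frac{4}{3}$:
$$I = \frac{54}{49}.$$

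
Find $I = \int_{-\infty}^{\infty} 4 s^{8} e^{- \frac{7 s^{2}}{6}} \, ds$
$\frac{4860 \sqrt{42} \sqrt{\pi}}{2401}$

Start from the elementary integral
$$J(a) = \int_{-\infty}^{\infty} 4 e^{- a s^{2}} \, ds = \frac{4 \sqrt{\pi}}{\sqrt{a}}.$$

Differentiating under the integral sign brings down a factor of $(-s^2)$:
$$\frac{dJ}{da} = \int_{-\infty}^{\infty} - 4 s^{2} e^{- a s^{2}} \, ds = - \frac{2 \sqrt{\pi}}{a^{\frac{3}{2}}}.$$

Repeating $4$ times in total — each differentiation brings down another $(-s^2)$ — gives
$$\frac{d^{4}J}{da^{4}} = \int_{-\infty}^{\infty} 4 s^{8} e^{- a s^{2}} \, ds = \frac{105 \sqrt{\pi}}{4 a^{\frac{9}{2}}},$$
and the integrand here is exactly the target integrand, so $I = \frac{105 \sqrt{\pi}}{4 a^{\frac{9}{2}}}$.

Setting $a = \frac{7}{6}$:
$$I = \frac{4860 \sqrt{42} \sqrt{\pi}}{2401}.$$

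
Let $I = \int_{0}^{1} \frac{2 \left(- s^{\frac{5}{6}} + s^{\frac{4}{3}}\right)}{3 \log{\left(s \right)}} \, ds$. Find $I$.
$- \frac{2 \log{\left(11 \right)}}{3} + \frac{2 \log{\left(14 \right)}}{3}$

Consider the one-parameter family: let $I(a) = \int_{0}^{1} \frac{2 \left(- s^{\frac{5}{6}} + s^{a}\right)}{3 \log{\left(s \right)}} \, ds$.

Since $\dfrac{\partial}{\partial a}\,s^{a} = s^{a} \ln s$, the $\ln s$ in the denominator cancels and
$$\frac{dI}{da} = \int_{0}^{1} \frac{2}{3} s^{a} \, ds = \frac{2}{3} \left[\frac{s^{a+1}}{a+1}\right]_0^1 = \frac{2}{3 \left(a + 1\right)}.$$

Integrating with respect to $a$ gives $I(a) = \log{\left(\frac{\sqrt[3]{11} \cdot 6^{\frac{2}{3}} \left(a + 1\right)^{\frac{2}{3}}}{11} \right)} + C$.

At $a = \frac{5}{6}$ the integrand is identically $0$, so $I(\frac{5}{6}) = 0$. The closed form gives $0$, hence $C = 0$.

Setting $a = \frac{4}{3}$:
$$I = - \frac{2 \log{\left(11 \right)}}{3} + \frac{2 \log{\left(14 \right)}}{3}.$$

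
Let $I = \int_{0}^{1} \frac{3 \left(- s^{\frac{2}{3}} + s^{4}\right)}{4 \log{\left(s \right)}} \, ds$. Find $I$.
$\frac{3 \log{\left(3 \right)}}{4}$

Consider the one-parameter family: let $I(a) = \int_{0}^{1} \frac{3 \left(- s^{\frac{2}{3}} + s^{a}\right)}{4 \log{\left(s \right)}} \, ds$.

Since $\dfrac{\partial}{\partial a}\,s^{a} = s^{a} \ln s$, the $\ln s$ in the denominator cancels and
$$\frac{dI}{da} = \int_{0}^{1} \frac{3}{4} s^{a} \, ds = \frac{3}{4} \left[\frac{s^{a+1}}{a+1}\right]_0^1 = \frac{3}{4 \left(a + 1\right)}.$$

Integrating with respect to $a$ gives $I(a) = \log{\left(\frac{3^{\frac{3}{4}} \sqrt[4]{5} \left(a + 1\right)^{\frac{3}{4}}}{5} \right)} + C$.

At $a = \frac{2}{3}$ the integrand is identically $0$, so $I(\frac{2}{3}) = 0$. The closed form gives $0$, hence $C = 0$.

Setting $a = 4$:
$$I = \frac{3 \log{\left(3 \right)}}{4}.$$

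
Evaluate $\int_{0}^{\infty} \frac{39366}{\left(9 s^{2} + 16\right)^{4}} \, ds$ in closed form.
$\frac{32805 \pi}{262144}$

Begin with the known result
$$J(a) = \int_{0}^{\infty} \frac{6}{a^{2} + s^{2}} \, ds = \frac{3 \pi}{a}.$$

Differentiating under the integral sign with respect to $a$,
$$\frac{dJ}{da} = \int_{0}^{\infty} - \frac{12 a}{\left(a^{2} + s^{2}\right)^{2}} \, ds = - \frac{3 \pi}{a^{2}},$$
so $\int_{0}^{\infty} \frac{6}{\left(a^{2} + s^{2}\right)^{2}} \, ds = \frac{3 \pi}{2 a^{3}}$.

Repeating — each differentiation of $1/(s^2+a^2)^j$ produces $-2ja/(s^2+a^2)^{j+1}$ — and dividing through by $-2ja$ at each step yields, after $3$ differentiations in total,
$$\int_{0}^{\infty} \frac{6}{\left(a^{2} + s^{2}\right)^{4}} \, ds = \frac{15 \pi}{16 a^{7}}.$$

Setting $a = \frac{4}{3}$:
$$I = \frac{32805 \pi}{262144}.$$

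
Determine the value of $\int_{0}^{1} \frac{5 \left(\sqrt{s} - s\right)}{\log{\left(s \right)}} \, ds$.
$- \log{\left(\frac{1024}{243} \right)}$

Replace the exponent $1$ by a parameter $a$: let $I(a) = \int_{0}^{1} \frac{5 \left(\sqrt{s} - s^{a}\right)}{\log{\left(s \right)}} \, ds$.

Since $\dfrac{\partial}{\partial a}\,s^{a} = s^{a} \ln s$, the $\ln s$ in the denominator cancels and
$$\frac{dI}{da} = \int_{0}^{1} -5 s^{a} \, ds = -5 \left[\frac{s^{a+1}}{a+1}\right]_0^1 = - \frac{5}{a + 1}.$$

Integrating with respect to $a$ gives $I(a) = - \log{\left(\frac{32 \left(a + 1\right)^{5}}{243} \right)} + C$.

At $a = \frac{1}{2}$ the integrand is identically $0$, so $I(\frac{1}{2}) = 0$. The closed form gives $0$, hence $C = 0$.

Setting $a = 1$:
$$I = - \log{\left(\frac{1024}{243} \right)}.$$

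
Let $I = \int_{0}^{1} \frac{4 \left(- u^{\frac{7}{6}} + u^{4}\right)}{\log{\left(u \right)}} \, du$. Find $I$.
$\log{\left(\frac{810000}{28561} \right)}$

Introduce a parameter $a$ in the exponent: let $I(a) = \int_{0}^{1} \frac{4 \left(u^{4} - u^{a}\right)}{\log{\left(u \right)}} \, du$.

Since $\dfrac{\partial}{\partial a}\,u^{a} = u^{a} \ln u$, the $\ln u$ in the denominator cancels and
$$\frac{dI}{da} = \int_{0}^{1} -4 u^{a} \, du = -4 \left[\frac{u^{a+1}}{a+1}\right]_0^1 = - \frac{4}{a + 1}.$$

Integrating with respect to $a$ gives $I(a) = \log{\left(\frac{625}{\left(a + 1\right)^{4}} \right)} + C$.

At $a = 4$ the integrand is identically $0$, so $I(4) = 0$. The closed form gives $0$, hence $C = 0$.

Setting $a = \frac{7}{6}$:
$$I = \log{\left(\frac{810000}{28561} \right)}.$$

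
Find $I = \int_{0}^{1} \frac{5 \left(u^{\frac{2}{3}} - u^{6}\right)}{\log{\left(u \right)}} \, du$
$- \log{\left(\frac{4084101}{3125} \right)}$

Replace the exponent $6$ by a parameter $a$: let $I(a) = \int_{0}^{1} \frac{5 \left(u^{\frac{2}{3}} - u^{a}\right)}{\log{\left(u \right)}} \, du$.

Since $\dfrac{\partial}{\partial a}\,u^{a} = u^{a} \ln u$, the $\ln u$ in the denominator cancels and
$$\frac{dI}{da} = \int_{0}^{1} -5 u^{a} \, du = -5 \left[\frac{u^{a+1}}{a+1}\right]_0^1 = - \frac{5}{a + 1}.$$

Integrating with respect to $a$ gives $I(a) = - \log{\left(\frac{243 \left(a + 1\right)^{5}}{3125} \right)} + C$.

At $a = \frac{2}{3}$ the integrand is identically $0$, so $I(\frac{2}{3}) = 0$. The closed form gives $0$, hence $C = 0$.

Setting $a = 6$:
$$I = - \log{\left(\frac{4084101}{3125} \right)}.$$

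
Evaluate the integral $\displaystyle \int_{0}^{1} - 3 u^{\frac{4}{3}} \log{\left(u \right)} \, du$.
$\frac{27}{49}$

Begin with the known integral
$$J(a) = \int_{0}^{1} - 3 u^{a} \, du = - \frac{3}{a + 1}.$$

Differentiating under the integral sign brings down a factor of $\ln u$:
$$\frac{dJ}{da} = \int_{0}^{1} - 3 u^{a} \log{\left(u \right)} \, du = \frac{3}{\left(a + 1\right)^{2}}.$$

The integral on the left is $I$, so $I = \frac{3}{\left(a + 1\right)^{2}}$.

Setting $a = \frac{4}{3}$:
$$I = \frac{27}{49}.$$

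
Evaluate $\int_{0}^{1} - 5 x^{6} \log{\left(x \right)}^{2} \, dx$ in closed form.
$- \frac{10}{343}$

Start from the elementary integral
$$J(a) = \int_{0}^{1} - 5 x^{a} \, dx = - \frac{5}{a + 1}.$$

Differentiating under the integral sign brings down a factor of $\ln x$:
$$\frac{dJ}{da} = \int_{0}^{1} - 5 x^{a} \log{\left(x \right)} \, dx = \frac{5}{\left(a + 1\right)^{2}}.$$

Repeating twice in total — each differentiation brings down another $\ln x$ — gives
$$\frac{d^{2}J}{da^{2}} = \int_{0}^{1} - 5 x^{a} \log{\left(x \right)}^{2} \, dx = - \frac{10}{\left(a + 1\right)^{3}},$$
and the integrand here is exactly the target integrand, so $I = - \frac{10}{\left(a + 1\right)^{3}}$.

Setting $a = 6$:
$$I = - \frac{10}{343}.$$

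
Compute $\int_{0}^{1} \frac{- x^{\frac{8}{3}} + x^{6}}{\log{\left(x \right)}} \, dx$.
$\log{\left(\frac{21}{11} \right)}$

Introduce a parameter $a$ in the exponent: let $I(a) = \int_{0}^{1} \frac{- x^{\frac{8}{3}} + x^{a}}{\log{\left(x \right)}} \, dx$.

Since $\dfrac{\partial}{\partial a}\,x^{a} = x^{a} \ln x$, the $\ln x$ in the denominator cancels and
$$\frac{dI}{da} = \int_{0}^{1} x^{a} \, dx = \left[\frac{x^{a+1}}{a+1}\right]_0^1 = \frac{1}{a + 1}.$$

Integrating with respect to $a$ gives $I(a) = \log{\left(\frac{3 a}{11} + \frac{3}{11} \right)} + C$.

At $a = \frac{8}{3}$ the integrand is identically $0$, so $I(\frac{8}{3}) = 0$. The closed form gives $0$, hence $C = 0$.

Setting $a = 6$:
$$I = \log{\left(\frac{21}{11} \right)}.$$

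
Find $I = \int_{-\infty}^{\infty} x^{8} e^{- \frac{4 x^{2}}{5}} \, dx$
$\frac{65625 \sqrt{5} \sqrt{\pi}}{8192}$

Start from the elementary integral
$$J(a) = \int_{-\infty}^{\infty} e^{- a x^{2}} \, dx = \frac{\sqrt{\pi}}{\sqrt{a}}.$$

Differentiating under the integral sign brings down a factor of $(-x^2)$:
$$\frac{dJ}{da} = \int_{-\infty}^{\infty} - x^{2} e^{- a x^{2}} \, dx = - \frac{\sqrt{\pi}}{2 a^{\frac{3}{2}}}.$$

Repeating $4$ times in total — each differentiation brings down another $(-x^2)$ — gives
$$\frac{d^{4}J}{da^{4}} = \int_{-\infty}^{\infty} x^{8} e^{- a x^{2}} \, dx = \frac{105 \sqrt{\pi}}{16 a^{\frac{9}{2}}},$$
and the integrand here is exactly the target integrand, so $I = \frac{105 \sqrt{\pi}}{16 a^{\frac{9}{2}}}$.

Setting $a = \frac{4}{5}$:
$$I = \frac{65625 \sqrt{5} \sqrt{\pi}}{8192}.$$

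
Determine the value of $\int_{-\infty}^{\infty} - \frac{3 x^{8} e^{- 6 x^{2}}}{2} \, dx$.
$- \frac{35 \sqrt{6} \sqrt{\pi}}{27648}$

Start from the elementary integral
$$J(a) = \int_{-\infty}^{\infty} - \frac{3 e^{- a x^{2}}}{2} \, dx = - \frac{3 \sqrt{\pi}}{2 \sqrt{a}}.$$

Differentiating under the integral sign brings down a factor of $(-x^2)$:
$$\frac{dJ}{da} = \int_{-\infty}^{\infty} \frac{3 x^{2} e^{- a x^{2}}}{2} \, dx = \frac{3 \sqrt{\pi}}{4 a^{\frac{3}{2}}}.$$

Repeating $4$ times in total — each differentiation brings down another $(-x^2)$ — gives
$$\frac{d^{4}J}{da^{4}} = \int_{-\infty}^{\infty} - \frac{3 x^{8} e^{- a x^{2}}}{2} \, dx = - \frac{315 \sqrt{\pi}}{32 a^{\frac{9}{2}}},$$
and the integrand here is exactly the target integrand, so $I = - \frac{315 \sqrt{\pi}}{32 a^{\frac{9}{2}}}$.

Setting $a = 6$:
$$I = - \frac{35 \sqrt{6} \sqrt{\pi}}{27648}.$$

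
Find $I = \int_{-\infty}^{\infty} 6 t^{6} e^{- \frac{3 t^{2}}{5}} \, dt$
$\frac{625 \sqrt{15} \sqrt{\pi}}{36}$

Start from the elementary integral
$$J(a) = \int_{-\infty}^{\infty} 6 e^{- a t^{2}} \, dt = \frac{6 \sqrt{\pi}}{\sqrt{a}}.$$

Differentiating under the integral sign brings down a factor of $(-t^2)$:
$$\frac{dJ}{da} = \int_{-\infty}^{\infty} - 6 t^{2} e^{- a t^{2}} \, dt = - \frac{3 \sqrt{\pi}}{a^{\frac{3}{2}}}.$$

Repeating $3$ times in total — each differentiation brings down another $(-t^2)$ — gives
$$\frac{d^{3}J}{da^{3}} = \int_{-\infty}^{\infty} - 6 t^{6} e^{- a t^{2}} \, dt = - \frac{45 \sqrt{\pi}}{4 a^{\frac{7}{2}}},$$
and the integrand here is $(-1)^{3}$ times the target integrand, so $I = (-1)^{3}\,\frac{d^{3}J}{da^{3}} = \frac{45 \sqrt{\pi}}{4 a^{\frac{7}{2}}}$.

Setting $a = \frac{3}{5}$:
$$I = \frac{625 \sqrt{15} \sqrt{\pi}}{36}.$$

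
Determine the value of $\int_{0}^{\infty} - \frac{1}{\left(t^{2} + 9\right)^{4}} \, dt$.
$- \frac{5 \pi}{69984}$

Begin with the known result
$$J(a) = \int_{0}^{\infty} - \frac{1}{a^{2} + t^{2}} \, dt = - \frac{\pi}{2 a}.$$

Differentiating under the integral sign with respect to $a$,
$$\frac{dJ}{da} = \int_{0}^{\infty} \frac{2 a}{\left(a^{2} + t^{2}\right)^{2}} \, dt = \frac{\pi}{2 a^{2}},$$
so $\int_{0}^{\infty} - \frac{1}{\left(a^{2} + t^{2}\right)^{2}} \, dt = - \frac{\pi}{4 a^{3}}$.

Repeating — each differentiation of $1/(t^2+a^2)^j$ produces $-2ja/(t^2+a^2)^{j+1}$ — and dividing through by $-2ja$ at each step yields, after $3$ differentiations in total,
$$\int_{0}^{\infty} - \frac{1}{\left(a^{2} + t^{2}\right)^{4}} \, dt = - \frac{5 \pi}{32 a^{7}}.$$

Setting $a = 3$:
$$I = - \frac{5 \pi}{69984}.$$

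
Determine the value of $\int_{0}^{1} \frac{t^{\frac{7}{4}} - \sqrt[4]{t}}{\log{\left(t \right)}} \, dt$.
$\log{\left(\frac{11}{5} \right)}$

Replace the exponent $\frac{7}{4}$ by a parameter $a$: let $I(a) = \int_{0}^{1} \frac{- \sqrt[4]{t} + t^{a}}{\log{\left(t \right)}} \, dt$.

Since $\dfrac{\partial}{\partial a}\,t^{a} = t^{a} \ln t$, the $\ln t$ in the denominator cancels and
$$\frac{dI}{da} = \int_{0}^{1} t^{a} \, dt = \left[\frac{t^{a+1}}{a+1}\right]_0^1 = \frac{1}{a + 1}.$$

Integrating with respect to $a$ gives $I(a) = \log{\left(\frac{4 a}{5} + \frac{4}{5} \right)} + C$.

At $a = \frac{1}{4}$ the integrand is identically $0$, so $I(\frac{1}{4}) = 0$. The closed form gives $0$, hence $C = 0$.

Setting $a = \frac{7}{4}$:
$$I = \log{\left(\frac{11}{5} \right)}.$$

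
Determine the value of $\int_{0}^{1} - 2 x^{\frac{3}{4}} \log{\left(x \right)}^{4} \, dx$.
$- \frac{49152}{16807}$

Begin with the known integral
$$J(a) = \int_{0}^{1} - 2 x^{a} \, dx = - \frac{2}{a + 1}.$$

Differentiating under the integral sign brings down a factor of $\ln x$:
$$\frac{dJ}{da} = \int_{0}^{1} - 2 x^{a} \log{\left(x \right)} \, dx = \frac{2}{\left(a + 1\right)^{2}}.$$

Repeating $4$ times in total — each differentiation brings down another $\ln x$ — gives
$$\frac{d^{4}J}{da^{4}} = \int_{0}^{1} - 2 x^{a} \log{\left(x \right)}^{4} \, dx = - \frac{48}{\left(a + 1\right)^{5}},$$
and the integrand here is exactly the target integrand, so $I = - \frac{48}{\left(a + 1\right)^{5}}$.

Setting $a = \frac{3}{4}$:
$$I = - \frac{49152}{16807}.$$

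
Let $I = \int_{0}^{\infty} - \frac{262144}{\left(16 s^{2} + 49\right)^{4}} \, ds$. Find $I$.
$- \frac{10240 \pi}{823543}$

Start from the standard arctangent integral
$$J(a) = \int_{0}^{\infty} - \frac{4}{a^{2} + s^{2}} \, ds = - \frac{2 \pi}{a}.$$

Differentiating under the integral sign with respect to $a$,
$$\frac{dJ}{da} = \int_{0}^{\infty} \frac{8 a}{\left(a^{2} + s^{2}\right)^{2}} \, ds = \frac{2 \pi}{a^{2}},$$
so $\int_{0}^{\infty} - \frac{4}{\left(a^{2} + s^{2}\right)^{2}} \, ds = - \frac{\pi}{a^{3}}$.

Repeating — each differentiation of $1/(s^2+a^2)^j$ produces $-2ja/(s^2+a^2)^{j+1}$ — and dividing through by $-2ja$ at each step yields, after $3$ differentiations in total,
$$\int_{0}^{\infty} - \frac{4}{\left(a^{2} + s^{2}\right)^{4}} \, ds = - \frac{5 \pi}{8 a^{7}}.$$

Setting $a = \frac{7}{4}$:
$$I = - \frac{10240 \pi}{823543}.$$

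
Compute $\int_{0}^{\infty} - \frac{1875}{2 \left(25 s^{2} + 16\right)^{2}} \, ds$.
$- \frac{375 \pi}{512}$

Start from the standard arctangent integral
$$J(a) = \int_{0}^{\infty} - \frac{3}{2 \left(a^{2} + s^{2}\right)} \, ds = - \frac{3 \pi}{4 a}.$$

Differentiating under the integral sign with respect to $a$,
$$\frac{dJ}{da} = \int_{0}^{\infty} \frac{3 a}{\left(a^{2} + s^{2}\right)^{2}} \, ds = \frac{3 \pi}{4 a^{2}},$$
so $\int_{0}^{\infty} - \frac{3}{2 \left(a^{2} + s^{2}\right)^{2}} \, ds = - \frac{3 \pi}{8 a^{3}}$.

Setting $a = \frac{4}{5}$:
$$I = - \frac{375 \pi}{512}.$$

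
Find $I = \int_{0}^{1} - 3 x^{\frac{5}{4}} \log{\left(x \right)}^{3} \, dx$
$\frac{512}{729}$

Consider the simpler parametrised integral
$$J(a) = \int_{0}^{1} - 3 x^{a} \, dx = - \frac{3}{a + 1}.$$

Differentiating under the integral sign brings down a factor of $\ln x$:
$$\frac{dJ}{da} = \int_{0}^{1} - 3 x^{a} \log{\left(x \right)} \, dx = \frac{3}{\left(a + 1\right)^{2}}.$$

Repeating $3$ times in total — each differentiation brings down another $\ln x$ — gives
$$\frac{d^{3}J}{da^{3}} = \int_{0}^{1} - 3 x^{a} \log{\left(x \right)}^{3} \, dx = \frac{18}{\left(a + 1\right)^{4}},$$
and the integrand here is exactly the target integrand, so $I = \frac{18}{\left(a + 1\right)^{4}}$.

Setting $a = \frac{5}{4}$:
$$I = \frac{512}{729}.$$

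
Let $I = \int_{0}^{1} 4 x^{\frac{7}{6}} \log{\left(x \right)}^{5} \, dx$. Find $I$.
$- \frac{22394880}{4826809}$

Start from the elementary integral
$$J(a) = \int_{0}^{1} 4 x^{a} \, dx = \frac{4}{a + 1}.$$

Differentiating under the integral sign brings down a factor of $\ln x$:
$$\frac{dJ}{da} = \int_{0}^{1} 4 x^{a} \log{\left(x \right)} \, dx = - \frac{4}{\left(a + 1\right)^{2}}.$$

Repeating $5$ times in total — each differentiation brings down another $\ln x$ — gives
$$\frac{d^{5}J}{da^{5}} = \int_{0}^{1} 4 x^{a} \log{\left(x \right)}^{5} \, dx = - \frac{480}{\left(a + 1\right)^{6}},$$
and the integrand here is exactly the target integrand, so $I = - \frac{480}{\left(a + 1\right)^{6}}$.

Setting $a = \frac{7}{6}$:
$$I = - \frac{22394880}{4826809}.$$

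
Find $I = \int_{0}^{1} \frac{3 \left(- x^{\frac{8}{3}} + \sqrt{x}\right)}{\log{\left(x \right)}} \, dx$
$\log{\left(\frac{729}{10648} \right)}$

Consider the one-parameter family: let $I(a) = \int_{0}^{1} \frac{3 \left(- x^{\frac{8}{3}} + x^{a}\right)}{\log{\left(x \right)}} \, dx$.

Since $\dfrac{\partial}{\partial a}\,x^{a} = x^{a} \ln x$, the $\ln x$ in the denominator cancels and
$$\frac{dI}{da} = \int_{0}^{1} 3 x^{a} \, dx = 3 \left[\frac{x^{a+1}}{a+1}\right]_0^1 = \frac{3}{a + 1}.$$

Integrating with respect to $a$ gives $I(a) = \log{\left(\frac{27 \left(a + 1\right)^{3}}{1331} \right)} + C$.

At $a = \frac{8}{3}$ the integrand is identically $0$, so $I(\frac{8}{3}) = 0$. The closed form gives $0$, hence $C = 0$.

Setting $a = \frac{1}{2}$:
$$I = \log{\left(\frac{729}{10648} \right)}.$$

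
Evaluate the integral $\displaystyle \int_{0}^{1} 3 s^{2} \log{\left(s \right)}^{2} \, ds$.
$\frac{2}{9}$

Consider the simpler parametrised integral
$$J(a) = \int_{0}^{1} 3 s^{a} \, ds = \frac{3}{a + 1}.$$

Differentiating under the integral sign brings down a factor of $\ln s$:
$$\frac{dJ}{da} = \int_{0}^{1} 3 s^{a} \log{\left(s \right)} \, ds = - \frac{3}{\left(a + 1\right)^{2}}.$$

Repeating twice in total — each differentiation brings down another $\ln s$ — gives
$$\frac{d^{2}J}{da^{2}} = \int_{0}^{1} 3 s^{a} \log{\left(s \right)}^{2} \, ds = \frac{6}{\left(a + 1\right)^{3}},$$
and the integrand here is exactly the target integrand, so $I = \frac{6}{\left(a + 1\right)^{3}}$.

Setting $a = 2$:
$$I = \frac{2}{9}.$$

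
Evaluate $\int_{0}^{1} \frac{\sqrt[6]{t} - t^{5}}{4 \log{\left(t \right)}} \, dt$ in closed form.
$- \frac{\log{\left(6 \right)}}{2} + \frac{\log{\left(7 \right)}}{4}$

Consider the one-parameter family: let $I(a) = \int_{0}^{1} \frac{- t^{5} + t^{a}}{4 \log{\left(t \right)}} \, dt$.

Since $\dfrac{\partial}{\partial a}\,t^{a} = t^{a} \ln t$, the $\ln t$ in the denominator cancels and
$$\frac{dI}{da} = \int_{0}^{1} \frac{1}{4} t^{a} \, dt = \frac{1}{4} \left[\frac{t^{a+1}}{a+1}\right]_0^1 = \frac{1}{4 \left(a + 1\right)}.$$

Integrating with respect to $a$ gives $I(a) = \frac{\log{\left(a + 1 \right)}}{4} - \frac{\log{\left(6 \right)}}{4} + C$.

At $a = 5$ the integrand is identically $0$, so $I(5) = 0$. The closed form gives $0$, hence $C = 0$.

Setting $a = \frac{1}{6}$:
$$I = - \frac{\log{\left(6 \right)}}{2} + \frac{\log{\left(7 \right)}}{4}.$$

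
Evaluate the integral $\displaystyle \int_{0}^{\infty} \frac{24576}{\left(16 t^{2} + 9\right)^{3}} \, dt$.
$\frac{128 \pi}{27}$

Recall the elementary integral
$$J(a) = \int_{0}^{\infty} \frac{6}{a^{2} + t^{2}} \, dt = \frac{3 \pi}{a}.$$

Differentiating under the integral sign with respect to $a$,
$$\frac{dJ}{da} = \int_{0}^{\infty} - \frac{12 a}{\left(a^{2} + t^{2}\right)^{2}} \, dt = - \frac{3 \pi}{a^{2}},$$
so $\int_{0}^{\infty} \frac{6}{\left(a^{2} + t^{2}\right)^{2}} \, dt = \frac{3 \pi}{2 a^{3}}$.

Repeating — each differentiation of $1/(t^2+a^2)^j$ produces $-2ja/(t^2+a^2)^{j+1}$ — and dividing through by $-2ja$ at each step yields, after $2$ differentiations in total,
$$\int_{0}^{\infty} \frac{6}{\left(a^{2} + t^{2}\right)^{3}} \, dt = \frac{9 \pi}{8 a^{5}}.$$

Setting $a = \frac{3}{4}$:
$$I = \frac{128 \pi}{27}.$$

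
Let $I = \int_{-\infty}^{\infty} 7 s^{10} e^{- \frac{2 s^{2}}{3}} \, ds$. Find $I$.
$\frac{1607445 \sqrt{6} \sqrt{\pi}}{2048}$

Start from the elementary integral
$$J(a) = \int_{-\infty}^{\infty} 7 e^{- a s^{2}} \, ds = \frac{7 \sqrt{\pi}}{\sqrt{a}}.$$

Differentiating under the integral sign brings down a factor of $(-s^2)$:
$$\frac{dJ}{da} = \int_{-\infty}^{\infty} - 7 s^{2} e^{- a s^{2}} \, ds = - \frac{7 \sqrt{\pi}}{2 a^{\frac{3}{2}}}.$$

Repeating $5$ times in total — each differentiation brings down another $(-s^2)$ — gives
$$\frac{d^{5}J}{da^{5}} = \int_{-\infty}^{\infty} - 7 s^{10} e^{- a s^{2}} \, ds = - \frac{6615 \sqrt{\pi}}{32 a^{\frac{11}{2}}},$$
and the integrand here is $(-1)^{5}$ times the target integrand, so $I = (-1)^{5}\,\frac{d^{5}J}{da^{5}} = \frac{6615 \sqrt{\pi}}{32 a^{\frac{11}{2}}}$.

Setting $a = \frac{2}{3}$:
$$I = \frac{1607445 \sqrt{6} \sqrt{\pi}}{2048}.$$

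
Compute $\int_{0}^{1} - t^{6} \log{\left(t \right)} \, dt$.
$\frac{1}{49}$

Consider the simpler parametrised integral
$$J(a) = \int_{0}^{1} - t^{a} \, dt = - \frac{1}{a + 1}.$$

Differentiating under the integral sign brings down a factor of $\ln t$:
$$\frac{dJ}{da} = \int_{0}^{1} - t^{a} \log{\left(t \right)} \, dt = \frac{1}{\left(a + 1\right)^{2}}.$$

The integral on the left is $I$, so $I = \frac{1}{\left(a + 1\right)^{2}}$.

Setting $a = 6$:
$$I = \frac{1}{49}.$$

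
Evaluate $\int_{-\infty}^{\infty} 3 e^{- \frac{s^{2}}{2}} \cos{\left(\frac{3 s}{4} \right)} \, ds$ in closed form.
$\frac{3 \sqrt{2} \sqrt{\pi}}{e^{\frac{9}{32}}}$

Treat the cosine frequency as a parameter and define $I(b) = \int_{-\infty}^{\infty} 3 e^{- \frac{s^{2}}{2}} \cos{\left(b s \right)} \, ds$.

Differentiating under the integral sign,
$$I'(b) = \int_{-\infty}^{\infty} - 3 s e^{- \frac{s^{2}}{2}} \sin{\left(b s \right)} \, ds.$$

Integrate $\int_{-\infty}^{\infty} s \sin(b s)\, e^{- \frac{s^{2}}{2}}\, ds$ by parts with $u = \sin(b s)$ and $dv = s\, e^{- \frac{s^{2}}{2}}\, ds$, giving $v = - e^{- \frac{s^{2}}{2}}$. The boundary term vanishes and
$$\int_{-\infty}^{\infty} s \sin(b s)\, e^{- \frac{s^{2}}{2}}\, ds = b \int_{-\infty}^{\infty} \cos(b s)\, e^{- \frac{s^{2}}{2}}\, ds,$$
so $I'(b) = - b\, I(b)$.

This is a separable first-order ODE; solving with the initial condition $I(0) = \int_{-\infty}^{\infty} 3 e^{- \frac{s^{2}}{2}}\,ds = 3 \sqrt{2} \sqrt{\pi}$ gives
$$I(b) = 3 \sqrt{2} \sqrt{\pi} e^{- \frac{b^{2}}{2}}.$$

Setting $b = \frac{3}{4}$:
$$I = \frac{3 \sqrt{2} \sqrt{\pi}}{e^{\frac{9}{32}}}.$$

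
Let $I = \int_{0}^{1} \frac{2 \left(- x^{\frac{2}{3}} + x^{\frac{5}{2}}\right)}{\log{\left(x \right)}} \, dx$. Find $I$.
$\log{\left(\frac{441}{100} \right)}$

Replace the exponent $\frac{5}{2}$ by a parameter $a$: let $I(a) = \int_{0}^{1} \frac{2 \left(- x^{\frac{2}{3}} + x^{a}\right)}{\log{\left(x \right)}} \, dx$.

Since $\dfrac{\partial}{\partial a}\,x^{a} = x^{a} \ln x$, the $\ln x$ in the denominator cancels and
$$\frac{dI}{da} = \int_{0}^{1} 2 x^{a} \, dx = 2 \left[\frac{x^{a+1}}{a+1}\right]_0^1 = \frac{2}{a + 1}.$$

Integrating with respect to $a$ gives $I(a) = \log{\left(\frac{9 \left(a + 1\right)^{2}}{25} \right)} + C$.

At $a = \frac{2}{3}$ the integrand is identically $0$, so $I(\frac{2}{3}) = 0$. The closed form gives $0$, hence $C = 0$.

Setting $a = \frac{5}{2}$:
$$I = \log{\left(\frac{441}{100} \right)}.$$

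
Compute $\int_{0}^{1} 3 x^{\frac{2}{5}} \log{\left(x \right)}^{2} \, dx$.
$\frac{750}{343}$

Consider the simpler parametrised integral
$$J(a) = \int_{0}^{1} 3 x^{a} \, dx = \frac{3}{a + 1}.$$

Differentiating under the integral sign brings down a factor of $\ln x$:
$$\frac{dJ}{da} = \int_{0}^{1} 3 x^{a} \log{\left(x \right)} \, dx = - \frac{3}{\left(a + 1\right)^{2}}.$$

Repeating twice in total — each differentiation brings down another $\ln x$ — gives
$$\frac{d^{2}J}{da^{2}} = \int_{0}^{1} 3 x^{a} \log{\left(x \right)}^{2} \, dx = \frac{6}{\left(a + 1\right)^{3}},$$
and the integrand here is exactly the target integrand, so $I = \frac{6}{\left(a + 1\right)^{3}}$.

Setting $a = \frac{2}{5}$:
$$I = \frac{750}{343}.$$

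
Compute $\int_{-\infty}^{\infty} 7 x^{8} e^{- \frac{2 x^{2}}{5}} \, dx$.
$\frac{459375 \sqrt{10} \sqrt{\pi}}{512}$

Start from the elementary integral
$$J(a) = \int_{-\infty}^{\infty} 7 e^{- a x^{2}} \, dx = \frac{7 \sqrt{\pi}}{\sqrt{a}}.$$

Differentiating under the integral sign brings down a factor of $(-x^2)$:
$$\frac{dJ}{da} = \int_{-\infty}^{\infty} - 7 x^{2} e^{- a x^{2}} \, dx = - \frac{7 \sqrt{\pi}}{2 a^{\frac{3}{2}}}.$$

Repeating $4$ times in total — each differentiation brings down another $(-x^2)$ — gives
$$\frac{d^{4}J}{da^{4}} = \int_{-\infty}^{\infty} 7 x^{8} e^{- a x^{2}} \, dx = \frac{735 \sqrt{\pi}}{16 a^{\frac{9}{2}}},$$
and the integrand here is exactly the target integrand, so $I = \frac{735 \sqrt{\pi}}{16 a^{\frac{9}{2}}}$.

Setting $a = \frac{2}{5}$:
$$I = \frac{459375 \sqrt{10} \sqrt{\pi}}{512}.$$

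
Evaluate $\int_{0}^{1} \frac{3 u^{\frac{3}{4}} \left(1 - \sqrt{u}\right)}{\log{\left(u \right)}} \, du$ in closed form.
$- \log{\left(\frac{729}{343} \right)}$

Introduce a parameter $a$ in the exponent: let $I(a) = \int_{0}^{1} \frac{3 \left(u^{\frac{3}{4}} - u^{a}\right)}{\log{\left(u \right)}} \, du$.

Since $\dfrac{\partial}{\partial a}\,u^{a} = u^{a} \ln u$, the $\ln u$ in the denominator cancels and
$$\frac{dI}{da} = \int_{0}^{1} -3 u^{a} \, du = -3 \left[\frac{u^{a+1}}{a+1}\right]_0^1 = - \frac{3}{a + 1}.$$

Integrating with respect to $a$ gives $I(a) = - \log{\left(\frac{64 \left(a + 1\right)^{3}}{343} \right)} + C$.

At $a = \frac{3}{4}$ the integrand is identically $0$, so $I(\frac{3}{4}) = 0$. The closed form gives $0$, hence $C = 0$.

Setting $a = \frac{5}{4}$:
$$I = - \log{\left(\frac{729}{343} \right)}.$$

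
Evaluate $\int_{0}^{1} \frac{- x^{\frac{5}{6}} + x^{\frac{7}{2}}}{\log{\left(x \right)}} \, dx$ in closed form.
$\log{\left(\frac{27}{11} \right)}$

Replace the exponent $\frac{7}{2}$ by a parameter $a$: let $I(a) = \int_{0}^{1} \frac{- x^{\frac{5}{6}} + x^{a}}{\log{\left(x \right)}} \, dx$.

Since $\dfrac{\partial}{\partial a}\,x^{a} = x^{a} \ln x$, the $\ln x$ in the denominator cancels and
$$\frac{dI}{da} = \int_{0}^{1} x^{a} \, dx = \left[\frac{x^{a+1}}{a+1}\right]_0^1 = \frac{1}{a + 1}.$$

Integrating with respect to $a$ gives $I(a) = \log{\left(\frac{6 a}{11} + \frac{6}{11} \right)} + C$.

At $a = \frac{5}{6}$ the integrand is identically $0$, so $I(\frac{5}{6}) = 0$. The closed form gives $0$, hence $C = 0$.

Setting $a = \frac{7}{2}$:
$$I = \log{\left(\frac{27}{11} \right)}.$$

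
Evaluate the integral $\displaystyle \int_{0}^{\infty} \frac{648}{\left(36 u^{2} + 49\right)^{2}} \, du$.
$\frac{27 \pi}{343}$

Begin with the known result
$$J(a) = \int_{0}^{\infty} \frac{1}{2 \left(a^{2} + u^{2}\right)} \, du = \frac{\pi}{4 a}.$$

Differentiating under the integral sign with respect to $a$,
$$\frac{dJ}{da} = \int_{0}^{\infty} - \frac{a}{\left(a^{2} + u^{2}\right)^{2}} \, du = - \frac{\pi}{4 a^{2}},$$
so $\int_{0}^{\infty} \frac{1}{2 \left(a^{2} + u^{2}\right)^{2}} \, du = \frac{\pi}{8 a^{3}}$.

Setting $a = \frac{7}{6}$:
$$I = \frac{27 \pi}{343}.$$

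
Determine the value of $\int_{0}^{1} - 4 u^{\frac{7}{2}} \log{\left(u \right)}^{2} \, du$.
$- \frac{64}{729}$

Begin with the known integral
$$J(a) = \int_{0}^{1} - 4 u^{a} \, du = - \frac{4}{a + 1}.$$

Differentiating under the integral sign brings down a factor of $\ln u$:
$$\frac{dJ}{da} = \int_{0}^{1} - 4 u^{a} \log{\left(u \right)} \, du = \frac{4}{\left(a + 1\right)^{2}}.$$

Repeating twice in total — each differentiation brings down another $\ln u$ — gives
$$\frac{d^{2}J}{da^{2}} = \int_{0}^{1} - 4 u^{a} \log{\left(u \right)}^{2} \, du = - \frac{8}{\left(a + 1\right)^{3}},$$
and the integrand here is exactly the target integrand, so $I = - \frac{8}{\left(a + 1\right)^{3}}$.

Setting $a = \frac{7}{2}$:
$$I = - \frac{64}{729}.$$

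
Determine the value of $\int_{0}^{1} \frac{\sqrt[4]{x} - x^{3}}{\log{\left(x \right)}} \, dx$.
$- \log{\left(\frac{16}{5} \right)}$

Introduce a parameter $a$ in the exponent: let $I(a) = \int_{0}^{1} \frac{\sqrt[4]{x} - x^{a}}{\log{\left(x \right)}} \, dx$.

Since $\dfrac{\partial}{\partial a}\,x^{a} = x^{a} \ln x$, the $\ln x$ in the denominator cancels and
$$\frac{dI}{da} = \int_{0}^{1} -1 x^{a} \, dx = -1 \left[\frac{x^{a+1}}{a+1}\right]_0^1 = - \frac{1}{a + 1}.$$

Integrating with respect to $a$ gives $I(a) = - \log{\left(\frac{4 a}{5} + \frac{4}{5} \right)} + C$.

At $a = \frac{1}{4}$ the integrand is identically $0$, so $I(\frac{1}{4}) = 0$. The closed form gives $0$, hence $C = 0$.

Setting $a = 3$:
$$I = - \log{\left(\frac{16}{5} \right)}.$$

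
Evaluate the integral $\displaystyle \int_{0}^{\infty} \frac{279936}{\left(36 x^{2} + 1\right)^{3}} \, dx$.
$8748 \pi$

Begin with the known result
$$J(a) = \int_{0}^{\infty} \frac{6}{a^{2} + x^{2}} \, dx = \frac{3 \pi}{a}.$$

Differentiating under the integral sign with respect to $a$,
$$\frac{dJ}{da} = \int_{0}^{\infty} - \frac{12 a}{\left(a^{2} + x^{2}\right)^{2}} \, dx = - \frac{3 \pi}{a^{2}},$$
so $\int_{0}^{\infty} \frac{6}{\left(a^{2} + x^{2}\right)^{2}} \, dx = \frac{3 \pi}{2 a^{3}}$.

Repeating — each differentiation of $1/(x^2+a^2)^j$ produces $-2ja/(x^2+a^2)^{j+1}$ — and dividing through by $-2ja$ at each step yields, after $2$ differentiations in total,
$$\int_{0}^{\infty} \frac{6}{\left(a^{2} + x^{2}\right)^{3}} \, dx = \frac{9 \pi}{8 a^{5}}.$$

Setting $a = \frac{1}{6}$:
$$I = 8748 \pi.$$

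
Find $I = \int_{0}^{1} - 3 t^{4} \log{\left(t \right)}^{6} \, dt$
$- \frac{432}{15625}$

Consider the simpler parametrised integral
$$J(a) = \int_{0}^{1} - 3 t^{a} \, dt = - \frac{3}{a + 1}.$$

Differentiating under the integral sign brings down a factor of $\ln t$:
$$\frac{dJ}{da} = \int_{0}^{1} - 3 t^{a} \log{\left(t \right)} \, dt = \frac{3}{\left(a + 1\right)^{2}}.$$

Repeating $6$ times in total — each differentiation brings down another $\ln t$ — gives
$$\frac{d^{6}J}{da^{6}} = \int_{0}^{1} - 3 t^{a} \log{\left(t \right)}^{6} \, dt = - \frac{2160}{\left(a + 1\right)^{7}},$$
and the integrand here is exactly the target integrand, so $I = - \frac{2160}{\left(a + 1\right)^{7}}$.

Setting $a = 4$:
$$I = - \frac{432}{15625}.$$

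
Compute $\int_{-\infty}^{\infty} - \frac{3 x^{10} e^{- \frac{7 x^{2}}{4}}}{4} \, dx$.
$- \frac{6480 \sqrt{7} \sqrt{\pi}}{16807}$

Consider the simpler parametrised integral
$$J(a) = \int_{-\infty}^{\infty} - \frac{3 e^{- a x^{2}}}{4} \, dx = - \frac{3 \sqrt{\pi}}{4 \sqrt{a}}.$$

Differentiating under the integral sign brings down a factor of $(-x^2)$:
$$\frac{dJ}{da} = \int_{-\infty}^{\infty} \frac{3 x^{2} e^{- a x^{2}}}{4} \, dx = \frac{3 \sqrt{\pi}}{8 a^{\frac{3}{2}}}.$$

Repeating $5$ times in total — each differentiation brings down another $(-x^2)$ — gives
$$\frac{d^{5}J}{da^{5}} = \int_{-\infty}^{\infty} \frac{3 x^{10} e^{- a x^{2}}}{4} \, dx = \frac{2835 \sqrt{\pi}}{128 a^{\frac{11}{2}}},$$
and the integrand here is $(-1)^{5}$ times the target integrand, so $I = (-1)^{5}\,\frac{d^{5}J}{da^{5}} = - \frac{2835 \sqrt{\pi}}{128 a^{\frac{11}{2}}}$.

Setting $a = \frac{7}{4}$:
$$I = - \frac{6480 \sqrt{7} \sqrt{\pi}}{16807}.$$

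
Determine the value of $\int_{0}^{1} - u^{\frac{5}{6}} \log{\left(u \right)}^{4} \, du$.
$- \frac{186624}{161051}$

Consider the simpler parametrised integral
$$J(a) = \int_{0}^{1} - u^{a} \, du = - \frac{1}{a + 1}.$$

Differentiating under the integral sign brings down a factor of $\ln u$:
$$\frac{dJ}{da} = \int_{0}^{1} - u^{a} \log{\left(u \right)} \, du = \frac{1}{\left(a + 1\right)^{2}}.$$

Repeating $4$ times in total — each differentiation brings down another $\ln u$ — gives
$$\frac{d^{4}J}{da^{4}} = \int_{0}^{1} - u^{a} \log{\left(u \right)}^{4} \, du = - \frac{24}{\left(a + 1\right)^{5}},$$
and the integrand here is exactly the target integrand, so $I = - \frac{24}{\left(a + 1\right)^{5}}$.

Setting $a = \frac{5}{6}$:
$$I = - \frac{186624}{161051}.$$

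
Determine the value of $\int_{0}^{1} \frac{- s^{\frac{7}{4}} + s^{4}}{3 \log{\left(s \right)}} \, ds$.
$- \frac{\log{\left(11 \right)}}{3} + \frac{\log{\left(20 \right)}}{3}$

Consider the one-parameter family: let $I(a) = \int_{0}^{1} \frac{s^{4} - s^{a}}{3 \log{\left(s \right)}} \, ds$.

Since $\dfrac{\partial}{\partial a}\,s^{a} = s^{a} \ln s$, the $\ln s$ in the denominator cancels and
$$\frac{dI}{da} = \int_{0}^{1} - \frac{1}{3} s^{a} \, ds = - \frac{1}{3} \left[\frac{s^{a+1}}{a+1}\right]_0^1 = - \frac{1}{3 a + 3}.$$

Integrating with respect to $a$ gives $I(a) = - \frac{\log{\left(a + 1 \right)}}{3} + \frac{\log{\left(5 \right)}}{3} + C$.

At $a = 4$ the integrand is identically $0$, so $I(4) = 0$. The closed form gives $0$, hence $C = 0$.

Setting $a = \frac{7}{4}$:
$$I = - \frac{\log{\left(11 \right)}}{3} + \frac{\log{\left(20 \right)}}{3}.$$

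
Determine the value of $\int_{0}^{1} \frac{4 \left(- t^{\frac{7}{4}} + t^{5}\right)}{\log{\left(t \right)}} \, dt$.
$\log{\left(\frac{331776}{14641} \right)}$

Introduce a parameter $a$ in the exponent: let $I(a) = \int_{0}^{1} \frac{4 \left(- t^{\frac{7}{4}} + t^{a}\right)}{\log{\left(t \right)}} \, dt$.

Since $\dfrac{\partial}{\partial a}\,t^{a} = t^{a} \ln t$, the $\ln t$ in the denominator cancels and
$$\frac{dI}{da} = \int_{0}^{1} 4 t^{a} \, dt = 4 \left[\frac{t^{a+1}}{a+1}\right]_0^1 = \frac{4}{a + 1}.$$

Integrating with respect to $a$ gives $I(a) = \log{\left(\frac{256 \left(a + 1\right)^{4}}{14641} \right)} + C$.

At $a = \frac{7}{4}$ the integrand is identically $0$, so $I(\frac{7}{4}) = 0$. The closed form gives $0$, hence $C = 0$.

Setting $a = 5$:
$$I = \log{\left(\frac{331776}{14641} \right)}.$$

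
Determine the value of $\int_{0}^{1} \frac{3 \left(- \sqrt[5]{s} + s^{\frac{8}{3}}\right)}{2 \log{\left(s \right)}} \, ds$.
$- \log{\left(\frac{54 \sqrt{110}}{3025} \right)}$

Replace the exponent $\frac{1}{5}$ by a parameter $a$: let $I(a) = \int_{0}^{1} \frac{3 \left(s^{\frac{8}{3}} - s^{a}\right)}{2 \log{\left(s \right)}} \, ds$.

Since $\dfrac{\partial}{\partial a}\,s^{a} = s^{a} \ln s$, the $\ln s$ in the denominator cancels and
$$\frac{dI}{da} = \int_{0}^{1} - \frac{3}{2} s^{a} \, ds = - \frac{3}{2} \left[\frac{s^{a+1}}{a+1}\right]_0^1 = - \frac{3}{2 a + 2}.$$

Integrating with respect to $a$ gives $I(a) = - \log{\left(\frac{3 \sqrt{33} \left(a + 1\right)^{\frac{3}{2}}}{121} \right)} + C$.

At $a = \frac{8}{3}$ the integrand is identically $0$, so $I(\frac{8}{3}) = 0$. The closed form gives $0$, hence $C = 0$.

Setting $a = \frac{1}{5}$:
$$I = - \log{\left(\frac{54 \sqrt{110}}{3025} \right)}.$$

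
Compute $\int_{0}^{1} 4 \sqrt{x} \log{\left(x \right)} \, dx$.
$- \frac{16}{9}$

Start from the elementary integral
$$J(a) = \int_{0}^{1} 4 x^{a} \, dx = \frac{4}{a + 1}.$$

Differentiating under the integral sign brings down a factor of $\ln x$:
$$\frac{dJ}{da} = \int_{0}^{1} 4 x^{a} \log{\left(x \right)} \, dx = - \frac{4}{\left(a + 1\right)^{2}}.$$

The integral on the left is $I$, so $I = - \frac{4}{\left(a + 1\right)^{2}}$.

Setting $a = \frac{1}{2}$:
$$I = - \frac{16}{9}.$$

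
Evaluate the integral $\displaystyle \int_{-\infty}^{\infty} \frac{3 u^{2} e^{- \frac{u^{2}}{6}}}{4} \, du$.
$\frac{9 \sqrt{6} \sqrt{\pi}}{4}$

Start from the elementary integral
$$J(a) = \int_{-\infty}^{\infty} \frac{3 e^{- a u^{2}}}{4} \, du = \frac{3 \sqrt{\pi}}{4 \sqrt{a}}.$$

Differentiating under the integral sign brings down a factor of $(-u^2)$:
$$\frac{dJ}{da} = \int_{-\infty}^{\infty} - \frac{3 u^{2} e^{- a u^{2}}}{4} \, du = - \frac{3 \sqrt{\pi}}{8 a^{\frac{3}{2}}}.$$

The integral on the left is $-I$, so $I = \frac{3 \sqrt{\pi}}{8 a^{\frac{3}{2}}}$.

Setting $a = \frac{1}{6}$:
$$I = \frac{9 \sqrt{6} \sqrt{\pi}}{4}.$$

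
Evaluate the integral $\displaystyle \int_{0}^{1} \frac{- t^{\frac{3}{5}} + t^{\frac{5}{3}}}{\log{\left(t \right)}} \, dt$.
$\log{\left(\frac{5}{3} \right)}$

Introduce a parameter $a$ in the exponent: let $I(a) = \int_{0}^{1} \frac{- t^{\frac{3}{5}} + t^{a}}{\log{\left(t \right)}} \, dt$.

Since $\dfrac{\partial}{\partial a}\,t^{a} = t^{a} \ln t$, the $\ln t$ in the denominator cancels and
$$\frac{dI}{da} = \int_{0}^{1} t^{a} \, dt = \left[\frac{t^{a+1}}{a+1}\right]_0^1 = \frac{1}{a + 1}.$$

Integrating with respect to $a$ gives $I(a) = \log{\left(\frac{5 a}{8} + \frac{5}{8} \right)} + C$.

At $a = \frac{3}{5}$ the integrand is identically $0$, so $I(\frac{3}{5}) = 0$. The closed form gives $0$, hence $C = 0$.

Setting $a = \frac{5}{3}$:
$$I = \log{\left(\frac{5}{3} \right)}.$$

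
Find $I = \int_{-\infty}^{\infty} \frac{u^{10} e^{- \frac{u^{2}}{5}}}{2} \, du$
$\frac{2953125 \sqrt{5} \sqrt{\pi}}{64}$

Begin with the known integral
$$J(a) = \int_{-\infty}^{\infty} \frac{e^{- a u^{2}}}{2} \, du = \frac{\sqrt{\pi}}{2 \sqrt{a}}.$$

Differentiating under the integral sign brings down a factor of $(-u^2)$:
$$\frac{dJ}{da} = \int_{-\infty}^{\infty} - \frac{u^{2} e^{- a u^{2}}}{2} \, du = - \frac{\sqrt{\pi}}{4 a^{\frac{3}{2}}}.$$

Repeating $5$ times in total — each differentiation brings down another $(-u^2)$ — gives
$$\frac{d^{5}J}{da^{5}} = \int_{-\infty}^{\infty} - \frac{u^{10} e^{- a u^{2}}}{2} \, du = - \frac{945 \sqrt{\pi}}{64 a^{\frac{11}{2}}},$$
and the integrand here is $(-1)^{5}$ times the target integrand, so $I = (-1)^{5}\,\frac{d^{5}J}{da^{5}} = \frac{945 \sqrt{\pi}}{64 a^{\frac{11}{2}}}$.

Setting $a = \frac{1}{5}$:
$$I = \frac{2953125 \sqrt{5} \sqrt{\pi}}{64}.$$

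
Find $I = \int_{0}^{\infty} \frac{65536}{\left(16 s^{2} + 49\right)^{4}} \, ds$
$\frac{2560 \pi}{823543}$

Begin with the known result
$$J(a) = \int_{0}^{\infty} \frac{1}{a^{2} + s^{2}} \, ds = \frac{\pi}{2 a}.$$

Differentiating under the integral sign with respect to $a$,
$$\frac{dJ}{da} = \int_{0}^{\infty} - \frac{2 a}{\left(a^{2} + s^{2}\right)^{2}} \, ds = - \frac{\pi}{2 a^{2}},$$
so $\int_{0}^{\infty} \frac{1}{\left(a^{2} + s^{2}\right)^{2}} \, ds = \frac{\pi}{4 a^{3}}$.

Repeating — each differentiation of $1/(s^2+a^2)^j$ produces $-2ja/(s^2+a^2)^{j+1}$ — and dividing through by $-2ja$ at each step yields, after $3$ differentiations in total,
$$\int_{0}^{\infty} \frac{1}{\left(a^{2} + s^{2}\right)^{4}} \, ds = \frac{5 \pi}{32 a^{7}}.$$

Setting $a = \frac{7}{4}$:
$$I = \frac{2560 \pi}{823543}.$$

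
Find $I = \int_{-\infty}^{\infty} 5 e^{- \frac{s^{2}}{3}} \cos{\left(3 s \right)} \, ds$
$\frac{5 \sqrt{3} \sqrt{\pi}}{e^{\frac{27}{4}}}$

Treat the cosine frequency as a parameter and define $I(b) = \int_{-\infty}^{\infty} 5 e^{- \frac{s^{2}}{3}} \cos{\left(b s \right)} \, ds$.

Differentiating under the integral sign,
$$I'(b) = \int_{-\infty}^{\infty} - 5 s e^{- \frac{s^{2}}{3}} \sin{\left(b s \right)} \, ds.$$

Integrate $\int_{-\infty}^{\infty} s \sin(b s)\, e^{- \frac{s^{2}}{3}}\, ds$ by parts with $u = \sin(b s)$ and $dv = s\, e^{- \frac{s^{2}}{3}}\, ds$, giving $v = - \frac{3 e^{- \frac{s^{2}}{3}}}{2}$. The boundary term vanishes and
$$\int_{-\infty}^{\infty} s \sin(b s)\, e^{- \frac{s^{2}}{3}}\, ds = \frac{3 b}{2} \int_{-\infty}^{\infty} \cos(b s)\, e^{- \frac{s^{2}}{3}}\, ds,$$
so $I'(b) = - \frac{3 b}{2}\, I(b)$.

This is a separable first-order ODE; solving with the initial condition $I(0) = \int_{-\infty}^{\infty} 5 e^{- \frac{s^{2}}{3}}\,ds = 5 \sqrt{3} \sqrt{\pi}$ gives
$$I(b) = 5 \sqrt{3} \sqrt{\pi} e^{- \frac{3 b^{2}}{4}}.$$

Setting $b = 3$:
$$I = \frac{5 \sqrt{3} \sqrt{\pi}}{e^{\frac{27}{4}}}.$$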